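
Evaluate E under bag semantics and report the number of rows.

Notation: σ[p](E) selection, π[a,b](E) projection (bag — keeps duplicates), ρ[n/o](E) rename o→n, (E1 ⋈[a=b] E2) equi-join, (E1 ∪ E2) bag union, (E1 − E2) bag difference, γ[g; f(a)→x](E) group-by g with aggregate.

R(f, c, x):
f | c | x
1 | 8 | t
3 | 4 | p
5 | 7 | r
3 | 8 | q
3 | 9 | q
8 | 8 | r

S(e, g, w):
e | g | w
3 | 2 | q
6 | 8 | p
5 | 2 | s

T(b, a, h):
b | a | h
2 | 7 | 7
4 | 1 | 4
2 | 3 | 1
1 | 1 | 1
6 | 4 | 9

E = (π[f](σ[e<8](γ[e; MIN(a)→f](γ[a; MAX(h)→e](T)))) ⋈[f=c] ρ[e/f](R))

Row counts bottom-up:
  T → 5
  γ[a; MAX(h)→e](T) → 4
  γ[e; MIN(a)→f](γ[a; MAX(h)→e](T)) → 4
  σ[e<8](γ[e; MIN(a)→f](γ[a; MAX(h)→e](T))) → 3
  π[f](σ[e<8](γ[e; MIN(a)→f](γ[a; MAX(h)→e](T)))) → 3
  R → 6
  ρ[e/f](R) → 6
  (π[f](σ[e<8](γ[e; MIN(a)→f](γ[a; MAX(h)→e](T)))) ⋈[f=c] ρ[e/f](R)) → 1

|E| = 1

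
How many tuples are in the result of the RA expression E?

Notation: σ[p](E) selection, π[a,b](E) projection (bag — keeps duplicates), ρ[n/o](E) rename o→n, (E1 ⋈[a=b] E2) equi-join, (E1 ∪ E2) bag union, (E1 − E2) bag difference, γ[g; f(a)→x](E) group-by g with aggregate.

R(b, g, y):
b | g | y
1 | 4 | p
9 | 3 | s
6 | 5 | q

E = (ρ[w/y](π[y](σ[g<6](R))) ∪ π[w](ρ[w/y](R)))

Stepwise |·|:
  R → 3
  σ[g<6](R) → 3
  π[y](σ[g<6](R)) → 3
  ρ[w/y](π[y](σ[g<6](R))) → 3
  R → 3
  ρ[w/y](R) → 3
  π[w](ρ[w/y](R)) → 3
  (ρ[w/y](π[y](σ[g<6](R))) ∪ π[w](ρ[w/y](R))) → 6

|E| = 6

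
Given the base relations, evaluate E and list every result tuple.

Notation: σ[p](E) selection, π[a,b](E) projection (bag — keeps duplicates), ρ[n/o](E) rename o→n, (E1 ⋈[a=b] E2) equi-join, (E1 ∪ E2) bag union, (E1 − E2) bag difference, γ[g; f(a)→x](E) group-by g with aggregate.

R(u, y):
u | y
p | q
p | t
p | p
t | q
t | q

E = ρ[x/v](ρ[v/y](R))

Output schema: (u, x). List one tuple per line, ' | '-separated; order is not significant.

Row counts bottom-up:
  R → 5
  ρ[v/y](R) → 5
  ρ[x/v](ρ[v/y](R)) → 5

== RESULT ==
u | x
p | p
p | q
p | t
t | q
t | q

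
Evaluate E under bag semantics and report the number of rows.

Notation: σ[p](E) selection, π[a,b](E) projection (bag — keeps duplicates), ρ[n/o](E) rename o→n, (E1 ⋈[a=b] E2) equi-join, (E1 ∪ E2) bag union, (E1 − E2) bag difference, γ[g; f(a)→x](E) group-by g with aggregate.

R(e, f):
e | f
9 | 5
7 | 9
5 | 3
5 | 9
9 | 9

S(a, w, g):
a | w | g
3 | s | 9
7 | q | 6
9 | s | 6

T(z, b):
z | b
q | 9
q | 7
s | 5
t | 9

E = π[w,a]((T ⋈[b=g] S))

Subexpression sizes:
  T → 4
  S → 3
  (T ⋈[b=g] S) → 2
  π[w,a]((T ⋈[b=g] S)) → 2

|E| = 2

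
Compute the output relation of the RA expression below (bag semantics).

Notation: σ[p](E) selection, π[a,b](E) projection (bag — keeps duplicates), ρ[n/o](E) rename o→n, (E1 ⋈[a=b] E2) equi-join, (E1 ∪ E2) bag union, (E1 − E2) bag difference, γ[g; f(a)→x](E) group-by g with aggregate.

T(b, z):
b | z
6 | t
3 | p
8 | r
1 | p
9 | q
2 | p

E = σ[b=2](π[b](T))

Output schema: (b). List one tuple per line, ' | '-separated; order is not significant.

Stepwise |·|:
  T → 6
  π[b](T) → 6
  σ[b=2](π[b](T)) → 1

== RESULT ==
b
2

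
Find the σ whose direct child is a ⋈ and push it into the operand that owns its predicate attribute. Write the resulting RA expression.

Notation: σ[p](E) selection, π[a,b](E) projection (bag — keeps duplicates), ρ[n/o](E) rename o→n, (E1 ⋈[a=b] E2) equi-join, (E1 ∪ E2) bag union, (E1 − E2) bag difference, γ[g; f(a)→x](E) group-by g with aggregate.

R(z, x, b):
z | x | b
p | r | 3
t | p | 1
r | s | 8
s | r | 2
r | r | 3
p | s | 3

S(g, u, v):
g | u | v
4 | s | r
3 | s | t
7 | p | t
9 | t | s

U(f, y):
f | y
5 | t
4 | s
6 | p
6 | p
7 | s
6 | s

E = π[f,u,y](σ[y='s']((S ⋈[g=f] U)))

σ filters on y, owned by the right side.
E' = π[f,u,y]((S ⋈[g=f] σ[y='s'](U)))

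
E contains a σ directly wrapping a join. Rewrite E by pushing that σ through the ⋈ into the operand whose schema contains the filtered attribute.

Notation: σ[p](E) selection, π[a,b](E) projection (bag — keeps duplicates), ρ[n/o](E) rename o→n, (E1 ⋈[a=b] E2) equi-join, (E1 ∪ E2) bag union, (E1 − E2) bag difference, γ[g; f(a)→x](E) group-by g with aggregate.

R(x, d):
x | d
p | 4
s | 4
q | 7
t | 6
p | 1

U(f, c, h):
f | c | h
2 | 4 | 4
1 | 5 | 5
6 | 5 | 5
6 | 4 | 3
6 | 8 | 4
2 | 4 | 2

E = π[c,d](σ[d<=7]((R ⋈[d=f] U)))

σ filters on d, owned by the left side.
E' = π[c,d]((σ[d<=7](R) ⋈[d=f] U))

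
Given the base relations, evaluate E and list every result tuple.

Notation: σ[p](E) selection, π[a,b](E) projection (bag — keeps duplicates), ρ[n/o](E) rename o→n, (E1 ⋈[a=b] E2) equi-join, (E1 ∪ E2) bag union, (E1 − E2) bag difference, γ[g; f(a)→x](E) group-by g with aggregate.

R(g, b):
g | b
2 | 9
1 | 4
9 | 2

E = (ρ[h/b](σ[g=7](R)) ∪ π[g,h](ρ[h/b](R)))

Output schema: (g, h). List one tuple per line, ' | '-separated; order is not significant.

Per-node cardinality:
  R → 3
  σ[g=7](R) → 0
  ρ[h/b](σ[g=7](R)) → 0
  R → 3
  ρ[h/b](R) → 3
  π[g,h](ρ[h/b](R)) → 3
  (ρ[h/b](σ[g=7](R)) ∪ π[g,h](ρ[h/b](R))) → 3

== RESULT ==
g | h
1 | 4
2 | 9
9 | 2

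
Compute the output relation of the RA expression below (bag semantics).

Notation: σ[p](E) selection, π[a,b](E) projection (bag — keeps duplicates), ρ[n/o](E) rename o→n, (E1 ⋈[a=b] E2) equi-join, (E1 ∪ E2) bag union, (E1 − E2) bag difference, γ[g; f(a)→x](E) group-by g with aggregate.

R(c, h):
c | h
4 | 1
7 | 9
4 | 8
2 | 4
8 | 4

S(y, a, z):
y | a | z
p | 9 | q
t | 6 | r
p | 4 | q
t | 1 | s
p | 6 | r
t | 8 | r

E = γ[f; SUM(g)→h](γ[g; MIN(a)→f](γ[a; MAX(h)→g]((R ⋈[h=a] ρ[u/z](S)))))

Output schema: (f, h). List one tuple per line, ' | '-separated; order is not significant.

Per-node cardinality:
  R → 5
  S → 6
  ρ[u/z](S) → 6
  (R ⋈[h=a] ρ[u/z](S)) → 5
  γ[a; MAX(h)→g]((R ⋈[h=a] ρ[u/z](S))) → 4
  γ[g; MIN(a)→f](γ[a; MAX(h)→g]((R ⋈[h=a] ρ[u/z](S)))) → 4
  γ[f; SUM(g)→h](γ[g; MIN(a)→f](γ[a; MAX(h)→g]((R ⋈[h=a] ρ[u/z](S))))) → 4

== RESULT ==
f | h
1 | 1
4 | 4
8 | 8
9 | 9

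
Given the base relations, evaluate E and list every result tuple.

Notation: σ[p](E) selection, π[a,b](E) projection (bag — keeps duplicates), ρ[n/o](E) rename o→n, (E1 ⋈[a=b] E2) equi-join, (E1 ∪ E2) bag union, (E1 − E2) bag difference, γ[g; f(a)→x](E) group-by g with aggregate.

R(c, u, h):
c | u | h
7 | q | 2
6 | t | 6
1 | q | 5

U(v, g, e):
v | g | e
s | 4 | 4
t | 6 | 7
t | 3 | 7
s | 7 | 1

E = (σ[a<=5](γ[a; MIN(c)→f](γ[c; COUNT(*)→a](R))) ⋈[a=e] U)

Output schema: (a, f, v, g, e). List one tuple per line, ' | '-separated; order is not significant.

Row counts bottom-up:
  R → 3
  γ[c; COUNT(*)→a](R) → 3
  γ[a; MIN(c)→f](γ[c; COUNT(*)→a](R)) → 1
  σ[a<=5](γ[a; MIN(c)→f](γ[c; COUNT(*)→a](R))) → 1
  U → 4
  (σ[a<=5](γ[a; MIN(c)→f](γ[c; COUNT(*)→a](R))) ⋈[a=e] U) → 1

== RESULT ==
a | f | v | g | e
1 | 1 | s | 7 | 1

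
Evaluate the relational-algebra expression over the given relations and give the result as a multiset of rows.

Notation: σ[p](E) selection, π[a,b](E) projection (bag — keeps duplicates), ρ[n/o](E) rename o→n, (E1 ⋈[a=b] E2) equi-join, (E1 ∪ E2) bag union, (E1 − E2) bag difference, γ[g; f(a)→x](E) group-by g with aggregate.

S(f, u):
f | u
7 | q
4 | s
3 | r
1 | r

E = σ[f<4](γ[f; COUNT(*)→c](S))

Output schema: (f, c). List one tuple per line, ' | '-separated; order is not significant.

Per-node cardinality:
  S → 4
  γ[f; COUNT(*)→c](S) → 4
  σ[f<4](γ[f; COUNT(*)→c](S)) → 2

== RESULT ==
f | c
1 | 1
3 | 1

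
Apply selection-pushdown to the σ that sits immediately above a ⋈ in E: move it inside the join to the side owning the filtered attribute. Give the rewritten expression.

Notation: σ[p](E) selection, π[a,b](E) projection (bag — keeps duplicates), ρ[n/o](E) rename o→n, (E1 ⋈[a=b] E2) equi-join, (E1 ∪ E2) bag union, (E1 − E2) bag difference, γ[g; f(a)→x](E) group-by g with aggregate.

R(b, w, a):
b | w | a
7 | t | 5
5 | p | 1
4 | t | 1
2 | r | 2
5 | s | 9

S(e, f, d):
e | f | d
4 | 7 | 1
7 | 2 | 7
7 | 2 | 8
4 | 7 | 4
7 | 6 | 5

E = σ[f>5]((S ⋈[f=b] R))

σ filters on f, owned by the left side.
E' = (σ[f>5](S) ⋈[f=b] R)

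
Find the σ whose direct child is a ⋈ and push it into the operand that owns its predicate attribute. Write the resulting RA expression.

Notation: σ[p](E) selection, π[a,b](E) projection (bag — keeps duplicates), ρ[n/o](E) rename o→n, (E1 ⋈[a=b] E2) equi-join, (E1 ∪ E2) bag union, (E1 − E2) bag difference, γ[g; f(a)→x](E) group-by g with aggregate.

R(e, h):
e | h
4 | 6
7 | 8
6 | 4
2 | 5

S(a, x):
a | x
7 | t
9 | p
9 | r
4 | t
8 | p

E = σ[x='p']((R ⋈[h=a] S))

σ filters on x, owned by the right side.
E' = (R ⋈[h=a] σ[x='p'](S))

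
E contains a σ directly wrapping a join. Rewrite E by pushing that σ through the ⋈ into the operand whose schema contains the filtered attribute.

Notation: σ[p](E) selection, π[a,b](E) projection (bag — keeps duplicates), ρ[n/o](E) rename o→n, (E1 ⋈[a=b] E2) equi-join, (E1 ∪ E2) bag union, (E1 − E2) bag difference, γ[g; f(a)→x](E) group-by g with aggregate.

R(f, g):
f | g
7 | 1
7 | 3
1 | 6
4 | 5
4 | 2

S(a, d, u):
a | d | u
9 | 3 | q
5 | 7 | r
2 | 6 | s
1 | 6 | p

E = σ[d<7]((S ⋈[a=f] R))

σ filters on d, owned by the left side.
E' = (σ[d<7](S) ⋈[a=f] R)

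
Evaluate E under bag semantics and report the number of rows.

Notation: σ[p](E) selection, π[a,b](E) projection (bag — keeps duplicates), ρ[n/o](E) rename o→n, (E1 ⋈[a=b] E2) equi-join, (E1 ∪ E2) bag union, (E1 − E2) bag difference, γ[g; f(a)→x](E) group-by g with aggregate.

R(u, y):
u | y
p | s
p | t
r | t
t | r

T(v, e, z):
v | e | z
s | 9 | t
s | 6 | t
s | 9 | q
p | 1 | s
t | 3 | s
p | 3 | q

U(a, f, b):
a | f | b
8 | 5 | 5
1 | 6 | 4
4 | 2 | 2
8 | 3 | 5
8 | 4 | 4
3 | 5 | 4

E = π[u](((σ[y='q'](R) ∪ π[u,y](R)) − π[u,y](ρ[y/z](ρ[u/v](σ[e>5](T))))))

Row counts bottom-up:
  R → 4
  σ[y='q'](R) → 0
  R → 4
  π[u,y](R) → 4
  (σ[y='q'](R) ∪ π[u,y](R)) → 4
  T → 6
  σ[e>5](T) → 3
  ρ[u/v](σ[e>5](T)) → 3
  ρ[y/z](ρ[u/v](σ[e>5](T))) → 3
  π[u,y](ρ[y/z](ρ[u/v](σ[e>5](T)))) → 3
  ((σ[y='q'](R) ∪ π[u,y](R)) − π[u,y](ρ[y/z](ρ[u/v](σ[e>5](T))))) → 4
  π[u](((σ[y='q'](R) ∪ π[u,y](R)) − π[u,y](ρ[y/z](ρ[u/v](σ[e>5](T)))))) → 4

|E| = 4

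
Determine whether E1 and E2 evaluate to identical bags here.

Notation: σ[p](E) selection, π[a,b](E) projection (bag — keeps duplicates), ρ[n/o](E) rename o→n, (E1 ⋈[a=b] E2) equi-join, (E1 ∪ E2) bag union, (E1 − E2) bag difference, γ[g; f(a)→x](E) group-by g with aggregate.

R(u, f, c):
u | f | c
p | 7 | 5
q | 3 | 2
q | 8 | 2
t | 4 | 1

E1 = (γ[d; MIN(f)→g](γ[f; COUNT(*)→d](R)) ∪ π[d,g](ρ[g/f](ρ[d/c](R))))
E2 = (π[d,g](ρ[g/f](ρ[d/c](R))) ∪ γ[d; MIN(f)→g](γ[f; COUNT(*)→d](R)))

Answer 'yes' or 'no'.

E1 per-node cardinality:
  R → 4
  γ[f; COUNT(*)→d](R) → 4
  γ[d; MIN(f)→g](γ[f; COUNT(*)→d](R)) → 1
  R → 4
  ρ[d/c](R) → 4
  ρ[g/f](ρ[d/c](R)) → 4
  π[d,g](ρ[g/f](ρ[d/c](R))) → 4
  (γ[d; MIN(f)→g](γ[f; COUNT(*)→d](R)) ∪ π[d,g](ρ[g/f](ρ[d/c](R)))) → 5
E2 per-node cardinality:
  R → 4
  ρ[d/c](R) → 4
  ρ[g/f](ρ[d/c](R)) → 4
  π[d,g](ρ[g/f](ρ[d/c](R))) → 4
  R → 4
  γ[f; COUNT(*)→d](R) → 4
  γ[d; MIN(f)→g](γ[f; COUNT(*)→d](R)) → 1
  (π[d,g](ρ[g/f](ρ[d/c](R))) ∪ γ[d; MIN(f)→g](γ[f; COUNT(*)→d](R))) → 5

E1 and E2 produce the same multiset:
d | g
1 | 3
1 | 4
2 | 3
2 | 8
5 | 7

yes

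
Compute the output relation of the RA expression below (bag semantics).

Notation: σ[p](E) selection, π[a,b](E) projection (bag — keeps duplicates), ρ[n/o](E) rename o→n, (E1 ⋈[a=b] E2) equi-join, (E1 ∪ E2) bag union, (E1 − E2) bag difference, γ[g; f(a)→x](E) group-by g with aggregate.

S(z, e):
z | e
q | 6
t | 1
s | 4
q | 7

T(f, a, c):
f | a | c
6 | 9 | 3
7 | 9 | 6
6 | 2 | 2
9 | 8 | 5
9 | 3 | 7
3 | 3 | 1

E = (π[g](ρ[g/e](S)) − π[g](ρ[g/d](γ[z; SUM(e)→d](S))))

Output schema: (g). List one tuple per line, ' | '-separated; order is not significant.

Stepwise |·|:
  S → 4
  ρ[g/e](S) → 4
  π[g](ρ[g/e](S)) → 4
  S → 4
  γ[z; SUM(e)→d](S) → 3
  ρ[g/d](γ[z; SUM(e)→d](S)) → 3
  π[g](ρ[g/d](γ[z; SUM(e)→d](S))) → 3
  (π[g](ρ[g/e](S)) − π[g](ρ[g/d](γ[z; SUM(e)→d](S)))) → 2

== RESULT ==
g
6
7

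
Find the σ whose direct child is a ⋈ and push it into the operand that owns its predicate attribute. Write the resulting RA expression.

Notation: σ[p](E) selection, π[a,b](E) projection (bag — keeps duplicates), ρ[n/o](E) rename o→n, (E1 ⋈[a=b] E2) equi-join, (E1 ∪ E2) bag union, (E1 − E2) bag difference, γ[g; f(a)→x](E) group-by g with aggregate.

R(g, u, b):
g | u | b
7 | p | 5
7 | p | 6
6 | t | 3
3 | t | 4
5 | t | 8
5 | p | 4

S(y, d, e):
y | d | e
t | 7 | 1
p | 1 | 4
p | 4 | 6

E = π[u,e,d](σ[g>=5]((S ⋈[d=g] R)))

σ filters on g, owned by the right side.
E' = π[u,e,d]((S ⋈[d=g] σ[g>=5](R)))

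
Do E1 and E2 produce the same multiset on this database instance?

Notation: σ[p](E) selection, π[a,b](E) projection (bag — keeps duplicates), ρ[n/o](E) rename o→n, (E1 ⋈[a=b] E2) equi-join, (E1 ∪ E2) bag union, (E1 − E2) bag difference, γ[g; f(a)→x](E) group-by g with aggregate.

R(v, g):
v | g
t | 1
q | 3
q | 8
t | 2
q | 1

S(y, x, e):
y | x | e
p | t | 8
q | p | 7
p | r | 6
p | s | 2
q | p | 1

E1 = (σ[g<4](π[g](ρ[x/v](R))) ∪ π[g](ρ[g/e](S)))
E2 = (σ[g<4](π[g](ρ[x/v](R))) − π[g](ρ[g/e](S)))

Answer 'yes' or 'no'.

E1 stepwise |·|:
  R → 5
  ρ[x/v](R) → 5
  π[g](ρ[x/v](R)) → 5
  σ[g<4](π[g](ρ[x/v](R))) → 4
  S → 5
  ρ[g/e](S) → 5
  π[g](ρ[g/e](S)) → 5
  (σ[g<4](π[g](ρ[x/v](R))) ∪ π[g](ρ[g/e](S))) → 9
E2 stepwise |·|:
  R → 5
  ρ[x/v](R) → 5
  π[g](ρ[x/v](R)) → 5
  σ[g<4](π[g](ρ[x/v](R))) → 4
  S → 5
  ρ[g/e](S) → 5
  π[g](ρ[g/e](S)) → 5
  (σ[g<4](π[g](ρ[x/v](R))) − π[g](ρ[g/e](S))) → 2

E1 result:
g
1
1
1
2
2
3
6
7
8
E2 result:
g
1
3
Witness: (6,) appears 1× in E1 but 0× in E2.

no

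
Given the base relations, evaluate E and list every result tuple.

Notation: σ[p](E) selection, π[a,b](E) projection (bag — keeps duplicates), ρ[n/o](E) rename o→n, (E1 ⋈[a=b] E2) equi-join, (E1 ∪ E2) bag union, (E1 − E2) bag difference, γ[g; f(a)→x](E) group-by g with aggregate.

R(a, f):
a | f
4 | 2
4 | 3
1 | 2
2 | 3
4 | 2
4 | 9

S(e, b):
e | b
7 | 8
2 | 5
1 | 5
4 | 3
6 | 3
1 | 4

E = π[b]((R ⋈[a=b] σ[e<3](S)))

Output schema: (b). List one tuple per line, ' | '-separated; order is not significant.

Per-node cardinality:
  R → 6
  S → 6
  σ[e<3](S) → 3
  (R ⋈[a=b] σ[e<3](S)) → 4
  π[b]((R ⋈[a=b] σ[e<3](S))) → 4

== RESULT ==
b
4
4
4
4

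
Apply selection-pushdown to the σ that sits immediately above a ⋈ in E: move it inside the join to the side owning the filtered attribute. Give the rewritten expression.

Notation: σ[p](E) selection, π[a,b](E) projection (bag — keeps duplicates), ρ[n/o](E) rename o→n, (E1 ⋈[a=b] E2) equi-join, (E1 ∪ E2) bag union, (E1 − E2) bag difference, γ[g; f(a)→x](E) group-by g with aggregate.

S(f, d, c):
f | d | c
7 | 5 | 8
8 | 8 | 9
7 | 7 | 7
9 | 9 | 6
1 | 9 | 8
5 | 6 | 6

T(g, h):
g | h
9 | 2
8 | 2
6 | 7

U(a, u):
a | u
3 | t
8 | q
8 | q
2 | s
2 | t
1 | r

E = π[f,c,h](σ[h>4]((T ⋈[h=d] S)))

σ filters on h, owned by the left side.
E' = π[f,c,h]((σ[h>4](T) ⋈[h=d] S))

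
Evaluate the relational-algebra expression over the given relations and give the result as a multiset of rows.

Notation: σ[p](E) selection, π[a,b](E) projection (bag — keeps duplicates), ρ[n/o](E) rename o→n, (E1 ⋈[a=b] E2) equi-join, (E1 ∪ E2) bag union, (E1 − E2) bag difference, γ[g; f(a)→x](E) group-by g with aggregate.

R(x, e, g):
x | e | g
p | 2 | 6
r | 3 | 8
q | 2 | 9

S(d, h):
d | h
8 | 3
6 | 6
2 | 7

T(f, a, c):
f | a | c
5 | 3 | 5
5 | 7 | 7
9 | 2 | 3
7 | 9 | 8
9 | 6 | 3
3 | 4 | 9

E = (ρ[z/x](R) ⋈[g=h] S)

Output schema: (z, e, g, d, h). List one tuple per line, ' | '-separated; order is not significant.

Row counts bottom-up:
  R → 3
  ρ[z/x](R) → 3
  S → 3
  (ρ[z/x](R) ⋈[g=h] S) → 1

== RESULT ==
z | e | g | d | h
p | 2 | 6 | 6 | 6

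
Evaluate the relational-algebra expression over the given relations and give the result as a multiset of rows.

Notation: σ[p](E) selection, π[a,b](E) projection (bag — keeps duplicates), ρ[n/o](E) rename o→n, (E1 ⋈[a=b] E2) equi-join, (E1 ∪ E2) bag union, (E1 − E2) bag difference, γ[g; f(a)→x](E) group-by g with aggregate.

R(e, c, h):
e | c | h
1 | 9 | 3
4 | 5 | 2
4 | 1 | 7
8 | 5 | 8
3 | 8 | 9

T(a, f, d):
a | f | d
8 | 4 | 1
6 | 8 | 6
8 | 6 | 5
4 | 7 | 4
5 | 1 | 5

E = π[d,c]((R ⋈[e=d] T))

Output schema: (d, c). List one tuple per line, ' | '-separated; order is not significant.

Stepwise |·|:
  R → 5
  T → 5
  (R ⋈[e=d] T) → 3
  π[d,c]((R ⋈[e=d] T)) → 3

== RESULT ==
d | c
1 | 9
4 | 1
4 | 5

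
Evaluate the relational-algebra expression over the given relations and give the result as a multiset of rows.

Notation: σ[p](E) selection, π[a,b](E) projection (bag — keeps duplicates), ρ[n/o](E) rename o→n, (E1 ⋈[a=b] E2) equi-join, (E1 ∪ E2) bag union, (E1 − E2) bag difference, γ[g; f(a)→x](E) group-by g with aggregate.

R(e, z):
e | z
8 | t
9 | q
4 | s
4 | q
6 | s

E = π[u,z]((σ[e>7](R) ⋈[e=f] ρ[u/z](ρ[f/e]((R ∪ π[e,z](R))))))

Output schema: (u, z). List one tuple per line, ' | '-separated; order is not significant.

Per-node cardinality:
  R → 5
  σ[e>7](R) → 2
  R → 5
  R → 5
  π[e,z](R) → 5
  (R ∪ π[e,z](R)) → 10
  ρ[f/e]((R ∪ π[e,z](R))) → 10
  ρ[u/z](ρ[f/e]((R ∪ π[e,z](R)))) → 10
  (σ[e>7](R) ⋈[e=f] ρ[u/z](ρ[f/e]((R ∪ π[e,z](R))))) → 4
  π[u,z]((σ[e>7](R) ⋈[e=f] ρ[u/z](ρ[f/e]((R ∪ π[e,z](R)))))) → 4

== RESULT ==
u | z
q | q
q | q
t | t
t | t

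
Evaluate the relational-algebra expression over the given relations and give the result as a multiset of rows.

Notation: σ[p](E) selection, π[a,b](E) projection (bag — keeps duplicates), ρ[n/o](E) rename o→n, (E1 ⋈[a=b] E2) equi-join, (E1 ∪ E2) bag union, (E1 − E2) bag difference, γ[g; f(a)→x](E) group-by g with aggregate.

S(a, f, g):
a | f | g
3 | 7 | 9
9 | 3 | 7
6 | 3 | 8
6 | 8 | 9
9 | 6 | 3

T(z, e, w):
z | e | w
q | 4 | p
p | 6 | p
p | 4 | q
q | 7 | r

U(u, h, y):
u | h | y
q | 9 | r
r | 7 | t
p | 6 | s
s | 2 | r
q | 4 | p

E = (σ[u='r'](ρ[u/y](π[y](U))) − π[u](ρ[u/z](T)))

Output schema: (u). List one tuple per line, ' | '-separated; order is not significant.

Per-node cardinality:
  U → 5
  π[y](U) → 5
  ρ[u/y](π[y](U)) → 5
  σ[u='r'](ρ[u/y](π[y](U))) → 2
  T → 4
  ρ[u/z](T) → 4
  π[u](ρ[u/z](T)) → 4
  (σ[u='r'](ρ[u/y](π[y](U))) − π[u](ρ[u/z](T))) → 2

== RESULT ==
u
r
r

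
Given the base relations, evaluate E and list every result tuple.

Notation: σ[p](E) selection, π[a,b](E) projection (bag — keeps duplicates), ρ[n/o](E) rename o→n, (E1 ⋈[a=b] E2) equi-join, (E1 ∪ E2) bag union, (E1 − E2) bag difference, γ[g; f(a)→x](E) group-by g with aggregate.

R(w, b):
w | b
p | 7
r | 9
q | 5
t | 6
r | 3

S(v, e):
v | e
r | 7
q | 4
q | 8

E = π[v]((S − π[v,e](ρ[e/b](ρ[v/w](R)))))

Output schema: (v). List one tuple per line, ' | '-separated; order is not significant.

Per-node cardinality:
  S → 3
  R → 5
  ρ[v/w](R) → 5
  ρ[e/b](ρ[v/w](R)) → 5
  π[v,e](ρ[e/b](ρ[v/w](R))) → 5
  (S − π[v,e](ρ[e/b](ρ[v/w](R)))) → 3
  π[v]((S − π[v,e](ρ[e/b](ρ[v/w](R))))) → 3

== RESULT ==
v
q
q
r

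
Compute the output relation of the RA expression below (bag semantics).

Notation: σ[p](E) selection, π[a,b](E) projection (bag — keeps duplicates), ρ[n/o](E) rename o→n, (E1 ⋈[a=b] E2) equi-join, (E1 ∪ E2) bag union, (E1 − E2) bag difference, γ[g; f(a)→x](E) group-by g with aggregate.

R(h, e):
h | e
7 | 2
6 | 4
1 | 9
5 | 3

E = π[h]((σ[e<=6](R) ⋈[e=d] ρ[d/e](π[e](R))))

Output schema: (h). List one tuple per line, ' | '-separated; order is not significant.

Row counts bottom-up:
  R → 4
  σ[e<=6](R) → 3
  R → 4
  π[e](R) → 4
  ρ[d/e](π[e](R)) → 4
  (σ[e<=6](R) ⋈[e=d] ρ[d/e](π[e](R))) → 3
  π[h]((σ[e<=6](R) ⋈[e=d] ρ[d/e](π[e](R)))) → 3

== RESULT ==
h
5
6
7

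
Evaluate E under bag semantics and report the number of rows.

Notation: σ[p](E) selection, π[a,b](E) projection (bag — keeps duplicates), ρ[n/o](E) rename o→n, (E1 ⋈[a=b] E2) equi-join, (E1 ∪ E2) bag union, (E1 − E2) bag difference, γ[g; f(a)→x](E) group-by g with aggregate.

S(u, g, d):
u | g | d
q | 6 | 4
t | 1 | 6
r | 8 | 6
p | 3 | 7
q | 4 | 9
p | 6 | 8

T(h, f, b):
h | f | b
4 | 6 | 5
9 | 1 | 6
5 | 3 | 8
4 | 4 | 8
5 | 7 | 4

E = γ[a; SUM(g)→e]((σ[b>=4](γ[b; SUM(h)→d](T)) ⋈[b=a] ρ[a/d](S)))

Per-node cardinality:
  T → 5
  γ[b; SUM(h)→d](T) → 4
  σ[b>=4](γ[b; SUM(h)→d](T)) → 4
  S → 6
  ρ[a/d](S) → 6
  (σ[b>=4](γ[b; SUM(h)→d](T)) ⋈[b=a] ρ[a/d](S)) → 4
  γ[a; SUM(g)→e]((σ[b>=4](γ[b; SUM(h)→d](T)) ⋈[b=a] ρ[a/d](S))) → 3

|E| = 3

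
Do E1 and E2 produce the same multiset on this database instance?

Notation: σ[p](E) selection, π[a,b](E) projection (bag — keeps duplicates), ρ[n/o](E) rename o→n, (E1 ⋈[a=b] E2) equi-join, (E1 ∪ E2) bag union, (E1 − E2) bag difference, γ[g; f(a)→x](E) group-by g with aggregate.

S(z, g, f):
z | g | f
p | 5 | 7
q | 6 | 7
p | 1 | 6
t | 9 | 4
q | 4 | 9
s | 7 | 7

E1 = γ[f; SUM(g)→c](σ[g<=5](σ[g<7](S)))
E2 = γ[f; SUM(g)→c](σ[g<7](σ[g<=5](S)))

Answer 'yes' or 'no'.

E1 row counts bottom-up:
  S → 6
  σ[g<7](S) → 4
  σ[g<=5](σ[g<7](S)) → 3
  γ[f; SUM(g)→c](σ[g<=5](σ[g<7](S))) → 3
E2 row counts bottom-up:
  S → 6
  σ[g<=5](S) → 3
  σ[g<7](σ[g<=5](S)) → 3
  γ[f; SUM(g)→c](σ[g<7](σ[g<=5](S))) → 3

E1 and E2 produce the same multiset:
f | c
6 | 1
7 | 5
9 | 4

yes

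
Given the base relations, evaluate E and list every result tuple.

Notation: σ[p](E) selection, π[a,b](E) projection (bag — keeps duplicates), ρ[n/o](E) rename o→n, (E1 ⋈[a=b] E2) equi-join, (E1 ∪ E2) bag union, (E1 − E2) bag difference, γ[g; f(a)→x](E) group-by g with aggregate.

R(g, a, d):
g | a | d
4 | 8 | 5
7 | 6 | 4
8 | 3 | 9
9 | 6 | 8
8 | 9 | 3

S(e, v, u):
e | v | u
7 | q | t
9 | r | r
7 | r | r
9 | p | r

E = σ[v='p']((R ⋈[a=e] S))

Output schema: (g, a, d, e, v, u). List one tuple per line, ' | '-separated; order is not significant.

Row counts bottom-up:
  R → 5
  S → 4
  (R ⋈[a=e] S) → 2
  σ[v='p']((R ⋈[a=e] S)) → 1

== RESULT ==
g | a | d | e | v | u
8 | 9 | 3 | 9 | p | r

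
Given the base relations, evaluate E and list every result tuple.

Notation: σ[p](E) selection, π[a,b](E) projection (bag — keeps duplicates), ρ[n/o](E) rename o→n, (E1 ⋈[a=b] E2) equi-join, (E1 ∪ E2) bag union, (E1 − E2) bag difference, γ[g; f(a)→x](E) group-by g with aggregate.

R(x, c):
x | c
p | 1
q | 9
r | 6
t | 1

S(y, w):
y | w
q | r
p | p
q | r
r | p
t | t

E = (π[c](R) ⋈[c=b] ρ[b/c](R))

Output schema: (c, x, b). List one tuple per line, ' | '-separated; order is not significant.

Per-node cardinality:
  R → 4
  π[c](R) → 4
  R → 4
  ρ[b/c](R) → 4
  (π[c](R) ⋈[c=b] ρ[b/c](R)) → 6

== RESULT ==
c | x | b
1 | p | 1
1 | p | 1
1 | t | 1
1 | t | 1
6 | r | 6
9 | q | 9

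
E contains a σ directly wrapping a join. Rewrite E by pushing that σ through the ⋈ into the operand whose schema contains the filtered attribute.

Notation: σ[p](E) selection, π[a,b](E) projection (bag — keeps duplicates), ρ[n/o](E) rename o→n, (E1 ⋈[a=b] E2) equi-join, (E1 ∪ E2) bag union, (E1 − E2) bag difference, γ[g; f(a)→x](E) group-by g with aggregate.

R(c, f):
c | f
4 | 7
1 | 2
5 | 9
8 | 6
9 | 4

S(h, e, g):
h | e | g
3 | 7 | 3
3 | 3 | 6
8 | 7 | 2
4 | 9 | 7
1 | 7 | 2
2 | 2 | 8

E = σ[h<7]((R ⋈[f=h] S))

σ filters on h, owned by the right side.
E' = (R ⋈[f=h] σ[h<7](S))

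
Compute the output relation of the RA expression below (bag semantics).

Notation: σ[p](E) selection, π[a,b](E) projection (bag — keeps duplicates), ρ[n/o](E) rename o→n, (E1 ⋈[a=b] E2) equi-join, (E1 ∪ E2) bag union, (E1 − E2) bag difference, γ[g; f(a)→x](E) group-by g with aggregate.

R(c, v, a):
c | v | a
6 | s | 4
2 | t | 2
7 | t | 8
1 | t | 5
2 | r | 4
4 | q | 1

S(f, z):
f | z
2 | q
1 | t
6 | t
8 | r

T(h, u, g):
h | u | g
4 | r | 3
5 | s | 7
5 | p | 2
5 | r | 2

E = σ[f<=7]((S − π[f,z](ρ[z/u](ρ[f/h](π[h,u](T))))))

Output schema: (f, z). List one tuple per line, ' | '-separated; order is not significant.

Per-node cardinality:
  S → 4
  T → 4
  π[h,u](T) → 4
  ρ[f/h](π[h,u](T)) → 4
  ρ[z/u](ρ[f/h](π[h,u](T))) → 4
  π[f,z](ρ[z/u](ρ[f/h](π[h,u](T)))) → 4
  (S − π[f,z](ρ[z/u](ρ[f/h](π[h,u](T))))) → 4
  σ[f<=7]((S − π[f,z](ρ[z/u](ρ[f/h](π[h,u](T)))))) → 3

== RESULT ==
f | z
1 | t
2 | q
6 | t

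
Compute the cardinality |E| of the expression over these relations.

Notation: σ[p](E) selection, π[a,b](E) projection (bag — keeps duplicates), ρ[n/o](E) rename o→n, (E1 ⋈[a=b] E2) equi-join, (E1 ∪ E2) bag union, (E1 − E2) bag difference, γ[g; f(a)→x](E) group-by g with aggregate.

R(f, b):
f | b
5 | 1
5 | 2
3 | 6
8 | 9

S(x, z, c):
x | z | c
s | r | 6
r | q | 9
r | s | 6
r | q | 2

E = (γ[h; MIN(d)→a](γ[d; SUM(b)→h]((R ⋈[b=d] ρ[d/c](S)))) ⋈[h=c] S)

Per-node cardinality:
  R → 4
  S → 4
  ρ[d/c](S) → 4
  (R ⋈[b=d] ρ[d/c](S)) → 4
  γ[d; SUM(b)→h]((R ⋈[b=d] ρ[d/c](S))) → 3
  γ[h; MIN(d)→a](γ[d; SUM(b)→h]((R ⋈[b=d] ρ[d/c](S)))) → 3
  S → 4
  (γ[h; MIN(d)→a](γ[d; SUM(b)→h]((R ⋈[b=d] ρ[d/c](S)))) ⋈[h=c] S) → 2

|E| = 2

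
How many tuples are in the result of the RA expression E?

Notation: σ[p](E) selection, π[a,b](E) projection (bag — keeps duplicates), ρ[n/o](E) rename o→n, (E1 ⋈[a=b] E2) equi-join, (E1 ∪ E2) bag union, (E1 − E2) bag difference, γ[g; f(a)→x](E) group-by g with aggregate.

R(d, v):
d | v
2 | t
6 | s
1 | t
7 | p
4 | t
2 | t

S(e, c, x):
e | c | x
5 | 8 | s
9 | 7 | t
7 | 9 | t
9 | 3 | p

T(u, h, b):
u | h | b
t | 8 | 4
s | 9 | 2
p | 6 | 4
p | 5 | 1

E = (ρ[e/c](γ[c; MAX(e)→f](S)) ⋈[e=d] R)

Row counts bottom-up:
  S → 4
  γ[c; MAX(e)→f](S) → 4
  ρ[e/c](γ[c; MAX(e)→f](S)) → 4
  R → 6
  (ρ[e/c](γ[c; MAX(e)→f](S)) ⋈[e=d] R) → 1

|E| = 1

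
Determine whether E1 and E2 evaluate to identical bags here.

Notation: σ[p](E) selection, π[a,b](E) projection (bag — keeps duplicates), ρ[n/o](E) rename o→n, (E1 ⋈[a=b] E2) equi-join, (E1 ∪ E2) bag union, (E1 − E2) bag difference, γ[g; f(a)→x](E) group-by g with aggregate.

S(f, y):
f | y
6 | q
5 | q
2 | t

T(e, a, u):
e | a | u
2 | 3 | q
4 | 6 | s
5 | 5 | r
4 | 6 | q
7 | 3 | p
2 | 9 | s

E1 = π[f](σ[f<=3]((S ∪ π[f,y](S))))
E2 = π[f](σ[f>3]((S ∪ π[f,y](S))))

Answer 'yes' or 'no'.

E1 per-node cardinality:
  S → 3
  S → 3
  π[f,y](S) → 3
  (S ∪ π[f,y](S)) → 6
  σ[f<=3]((S ∪ π[f,y](S))) → 2
  π[f](σ[f<=3]((S ∪ π[f,y](S)))) → 2
E2 per-node cardinality:
  S → 3
  S → 3
  π[f,y](S) → 3
  (S ∪ π[f,y](S)) → 6
  σ[f>3]((S ∪ π[f,y](S))) → 4
  π[f](σ[f>3]((S ∪ π[f,y](S)))) → 4

E1 result:
f
2
2
E2 result:
f
5
5
6
6
Witness: (6,) appears 0× in E1 but 2× in E2.

no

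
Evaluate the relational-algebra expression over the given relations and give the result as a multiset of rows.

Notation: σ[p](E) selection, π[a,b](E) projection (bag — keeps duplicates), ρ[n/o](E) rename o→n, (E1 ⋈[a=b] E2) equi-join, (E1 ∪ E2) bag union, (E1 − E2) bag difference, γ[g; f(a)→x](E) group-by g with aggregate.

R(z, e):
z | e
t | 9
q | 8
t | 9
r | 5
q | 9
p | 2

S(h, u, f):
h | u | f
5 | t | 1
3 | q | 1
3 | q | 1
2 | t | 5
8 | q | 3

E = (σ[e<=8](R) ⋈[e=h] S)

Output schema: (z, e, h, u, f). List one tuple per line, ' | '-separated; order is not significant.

Subexpression sizes:
  R → 6
  σ[e<=8](R) → 3
  S → 5
  (σ[e<=8](R) ⋈[e=h] S) → 3

== RESULT ==
z | e | h | u | f
p | 2 | 2 | t | 5
q | 8 | 8 | q | 3
r | 5 | 5 | t | 1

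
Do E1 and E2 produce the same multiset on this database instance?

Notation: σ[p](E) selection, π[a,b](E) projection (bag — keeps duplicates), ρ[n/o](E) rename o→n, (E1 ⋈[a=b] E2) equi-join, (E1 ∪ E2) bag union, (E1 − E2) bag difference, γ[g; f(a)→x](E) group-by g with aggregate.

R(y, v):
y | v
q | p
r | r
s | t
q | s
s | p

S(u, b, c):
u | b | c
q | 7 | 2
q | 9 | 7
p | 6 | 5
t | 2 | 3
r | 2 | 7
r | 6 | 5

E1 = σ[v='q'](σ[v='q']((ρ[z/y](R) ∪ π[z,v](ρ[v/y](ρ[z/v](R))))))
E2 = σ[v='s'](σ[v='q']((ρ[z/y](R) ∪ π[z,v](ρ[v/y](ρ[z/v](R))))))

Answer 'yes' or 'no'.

E1 stepwise |·|:
  R → 5
  ρ[z/y](R) → 5
  R → 5
  ρ[z/v](R) → 5
  ρ[v/y](ρ[z/v](R)) → 5
  π[z,v](ρ[v/y](ρ[z/v](R))) → 5
  (ρ[z/y](R) ∪ π[z,v](ρ[v/y](ρ[z/v](R)))) → 10
  σ[v='q']((ρ[z/y](R) ∪ π[z,v](ρ[v/y](ρ[z/v](R))))) → 2
  σ[v='q'](σ[v='q']((ρ[z/y](R) ∪ π[z,v](ρ[v/y](ρ[z/v](R)))))) → 2
E2 stepwise |·|:
  R → 5
  ρ[z/y](R) → 5
  R → 5
  ρ[z/v](R) → 5
  ρ[v/y](ρ[z/v](R)) → 5
  π[z,v](ρ[v/y](ρ[z/v](R))) → 5
  (ρ[z/y](R) ∪ π[z,v](ρ[v/y](ρ[z/v](R)))) → 10
  σ[v='q']((ρ[z/y](R) ∪ π[z,v](ρ[v/y](ρ[z/v](R))))) → 2
  σ[v='s'](σ[v='q']((ρ[z/y](R) ∪ π[z,v](ρ[v/y](ρ[z/v](R)))))) → 0

E1 result:
z | v
p | q
s | q
E2 result:
z | v
(0 rows)
Witness: ('p', 'q') appears 1× in E1 but 0× in E2.

no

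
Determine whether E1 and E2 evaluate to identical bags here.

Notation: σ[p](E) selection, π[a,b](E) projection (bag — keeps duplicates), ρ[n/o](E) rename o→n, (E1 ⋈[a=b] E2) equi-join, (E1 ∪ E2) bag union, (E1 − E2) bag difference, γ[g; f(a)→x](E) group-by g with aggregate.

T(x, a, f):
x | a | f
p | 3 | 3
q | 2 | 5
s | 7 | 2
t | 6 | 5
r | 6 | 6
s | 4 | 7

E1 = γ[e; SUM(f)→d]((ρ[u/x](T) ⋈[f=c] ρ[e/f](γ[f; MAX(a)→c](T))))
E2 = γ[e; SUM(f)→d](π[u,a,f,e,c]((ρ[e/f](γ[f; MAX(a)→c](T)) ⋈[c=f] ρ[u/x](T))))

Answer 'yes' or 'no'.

E1 per-node cardinality:
  T → 6
  ρ[u/x](T) → 6
  T → 6
  γ[f; MAX(a)→c](T) → 5
  ρ[e/f](γ[f; MAX(a)→c](T)) → 5
  (ρ[u/x](T) ⋈[f=c] ρ[e/f](γ[f; MAX(a)→c](T))) → 4
  γ[e; SUM(f)→d]((ρ[u/x](T) ⋈[f=c] ρ[e/f](γ[f; MAX(a)→c](T)))) → 4
E2 per-node cardinality:
  T → 6
  γ[f; MAX(a)→c](T) → 5
  ρ[e/f](γ[f; MAX(a)→c](T)) → 5
  T → 6
  ρ[u/x](T) → 6
  (ρ[e/f](γ[f; MAX(a)→c](T)) ⋈[c=f] ρ[u/x](T)) → 4
  π[u,a,f,e,c]((ρ[e/f](γ[f; MAX(a)→c](T)) ⋈[c=f] ρ[u/x](T))) → 4
  γ[e; SUM(f)→d](π[u,a,f,e,c]((ρ[e/f](γ[f; MAX(a)→c](T)) ⋈[c=f] ρ[u/x](T)))) → 4

E1 and E2 produce the same multiset:
e | d
2 | 7
3 | 3
5 | 6
6 | 6

yes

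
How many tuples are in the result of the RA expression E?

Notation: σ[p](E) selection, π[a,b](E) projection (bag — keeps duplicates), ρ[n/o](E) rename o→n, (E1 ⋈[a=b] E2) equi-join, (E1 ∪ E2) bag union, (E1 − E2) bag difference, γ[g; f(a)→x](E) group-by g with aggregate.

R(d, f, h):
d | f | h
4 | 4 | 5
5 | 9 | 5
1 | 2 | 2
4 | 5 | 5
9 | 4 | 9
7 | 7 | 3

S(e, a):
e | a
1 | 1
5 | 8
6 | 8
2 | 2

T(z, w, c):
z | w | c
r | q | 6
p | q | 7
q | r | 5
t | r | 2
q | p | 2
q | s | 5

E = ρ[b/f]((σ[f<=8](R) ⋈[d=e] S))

Subexpression sizes:
  R → 6
  σ[f<=8](R) → 5
  S → 4
  (σ[f<=8](R) ⋈[d=e] S) → 1
  ρ[b/f]((σ[f<=8](R) ⋈[d=e] S)) → 1

|E| = 1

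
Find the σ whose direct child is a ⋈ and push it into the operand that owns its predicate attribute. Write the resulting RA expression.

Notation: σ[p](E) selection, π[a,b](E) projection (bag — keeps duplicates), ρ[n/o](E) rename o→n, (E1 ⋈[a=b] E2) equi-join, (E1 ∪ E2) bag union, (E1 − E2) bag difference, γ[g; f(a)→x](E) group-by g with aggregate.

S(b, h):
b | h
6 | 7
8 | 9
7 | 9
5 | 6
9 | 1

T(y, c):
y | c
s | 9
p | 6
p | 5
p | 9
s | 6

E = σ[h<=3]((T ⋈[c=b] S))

σ filters on h, owned by the right side.
E' = (T ⋈[c=b] σ[h<=3](S))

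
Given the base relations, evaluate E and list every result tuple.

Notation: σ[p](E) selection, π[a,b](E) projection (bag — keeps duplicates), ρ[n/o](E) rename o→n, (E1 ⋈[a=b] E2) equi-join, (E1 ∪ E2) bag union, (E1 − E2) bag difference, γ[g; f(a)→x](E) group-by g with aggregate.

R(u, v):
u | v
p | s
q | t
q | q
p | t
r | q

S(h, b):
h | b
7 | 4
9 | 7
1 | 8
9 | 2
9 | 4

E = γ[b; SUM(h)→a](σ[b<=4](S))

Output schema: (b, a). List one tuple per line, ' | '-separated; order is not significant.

Row counts bottom-up:
  S → 5
  σ[b<=4](S) → 3
  γ[b; SUM(h)→a](σ[b<=4](S)) → 2

== RESULT ==
b | a
2 | 9
4 | 16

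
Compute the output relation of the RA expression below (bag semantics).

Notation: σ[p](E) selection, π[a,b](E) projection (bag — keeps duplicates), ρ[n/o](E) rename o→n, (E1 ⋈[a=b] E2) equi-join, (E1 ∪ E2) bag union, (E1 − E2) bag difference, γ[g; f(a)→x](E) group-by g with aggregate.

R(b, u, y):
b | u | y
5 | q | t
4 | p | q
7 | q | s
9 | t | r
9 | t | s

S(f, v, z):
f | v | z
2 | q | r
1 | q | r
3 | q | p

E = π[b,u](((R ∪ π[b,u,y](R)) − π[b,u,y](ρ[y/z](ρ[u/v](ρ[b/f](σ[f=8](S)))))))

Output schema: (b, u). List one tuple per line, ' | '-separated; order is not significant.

Row counts bottom-up:
  R → 5
  R → 5
  π[b,u,y](R) → 5
  (R ∪ π[b,u,y](R)) → 10
  S → 3
  σ[f=8](S) → 0
  ρ[b/f](σ[f=8](S)) → 0
  ρ[u/v](ρ[b/f](σ[f=8](S))) → 0
  ρ[y/z](ρ[u/v](ρ[b/f](σ[f=8](S)))) → 0
  π[b,u,y](ρ[y/z](ρ[u/v](ρ[b/f](σ[f=8](S))))) → 0
  ((R ∪ π[b,u,y](R)) − π[b,u,y](ρ[y/z](ρ[u/v](ρ[b/f](σ[f=8](S)))))) → 10
  π[b,u](((R ∪ π[b,u,y](R)) − π[b,u,y](ρ[y/z](ρ[u/v](ρ[b/f](σ[f=8](S))))))) → 10

== RESULT ==
b | u
4 | p
4 | p
5 | q
5 | q
7 | q
7 | q
9 | t
9 | t
9 | t
9 | t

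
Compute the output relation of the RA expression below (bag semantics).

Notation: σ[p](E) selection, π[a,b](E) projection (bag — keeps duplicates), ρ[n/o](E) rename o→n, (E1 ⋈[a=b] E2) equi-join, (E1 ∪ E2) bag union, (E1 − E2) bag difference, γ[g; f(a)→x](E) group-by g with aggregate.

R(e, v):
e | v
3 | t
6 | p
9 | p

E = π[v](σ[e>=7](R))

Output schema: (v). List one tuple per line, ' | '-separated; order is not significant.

Subexpression sizes:
  R → 3
  σ[e>=7](R) → 1
  π[v](σ[e>=7](R)) → 1

== RESULT ==
v
p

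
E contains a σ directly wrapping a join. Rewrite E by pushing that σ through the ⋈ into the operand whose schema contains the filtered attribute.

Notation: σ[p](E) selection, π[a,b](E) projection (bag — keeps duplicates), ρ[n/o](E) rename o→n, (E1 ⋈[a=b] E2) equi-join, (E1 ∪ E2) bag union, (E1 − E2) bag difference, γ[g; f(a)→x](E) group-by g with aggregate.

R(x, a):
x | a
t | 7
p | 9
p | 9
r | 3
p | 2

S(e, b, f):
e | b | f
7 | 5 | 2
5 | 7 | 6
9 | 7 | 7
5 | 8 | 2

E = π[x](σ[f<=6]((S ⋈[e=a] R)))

σ filters on f, owned by the left side.
E' = π[x]((σ[f<=6](S) ⋈[e=a] R))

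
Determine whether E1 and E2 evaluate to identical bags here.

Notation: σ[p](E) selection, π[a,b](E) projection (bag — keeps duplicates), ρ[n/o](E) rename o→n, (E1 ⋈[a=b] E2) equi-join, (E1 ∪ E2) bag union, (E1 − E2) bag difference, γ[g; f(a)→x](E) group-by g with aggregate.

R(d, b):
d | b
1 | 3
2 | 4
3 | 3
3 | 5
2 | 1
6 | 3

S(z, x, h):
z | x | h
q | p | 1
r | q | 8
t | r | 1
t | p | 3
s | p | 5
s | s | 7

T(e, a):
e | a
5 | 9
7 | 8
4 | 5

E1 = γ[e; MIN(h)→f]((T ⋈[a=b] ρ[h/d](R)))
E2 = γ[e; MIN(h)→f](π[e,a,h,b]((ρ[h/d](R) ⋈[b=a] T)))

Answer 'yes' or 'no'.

E1 subexpression sizes:
  T → 3
  R → 6
  ρ[h/d](R) → 6
  (T ⋈[a=b] ρ[h/d](R)) → 1
  γ[e; MIN(h)→f]((T ⋈[a=b] ρ[h/d](R))) → 1
E2 subexpression sizes:
  R → 6
  ρ[h/d](R) → 6
  T → 3
  (ρ[h/d](R) ⋈[b=a] T) → 1
  π[e,a,h,b]((ρ[h/d](R) ⋈[b=a] T)) → 1
  γ[e; MIN(h)→f](π[e,a,h,b]((ρ[h/d](R) ⋈[b=a] T))) → 1

E1 and E2 produce the same multiset:
e | f
4 | 3

yes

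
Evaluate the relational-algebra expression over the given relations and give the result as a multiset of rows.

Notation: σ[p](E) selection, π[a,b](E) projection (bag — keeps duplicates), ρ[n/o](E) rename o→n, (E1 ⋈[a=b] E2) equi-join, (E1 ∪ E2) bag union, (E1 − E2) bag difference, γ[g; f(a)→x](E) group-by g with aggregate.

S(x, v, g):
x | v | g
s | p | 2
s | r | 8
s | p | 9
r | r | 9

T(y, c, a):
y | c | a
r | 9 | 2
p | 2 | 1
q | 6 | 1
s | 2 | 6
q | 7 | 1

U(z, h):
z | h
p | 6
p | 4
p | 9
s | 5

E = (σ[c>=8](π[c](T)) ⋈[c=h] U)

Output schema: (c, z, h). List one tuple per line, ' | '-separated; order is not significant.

Row counts bottom-up:
  T → 5
  π[c](T) → 5
  σ[c>=8](π[c](T)) → 1
  U → 4
  (σ[c>=8](π[c](T)) ⋈[c=h] U) → 1

== RESULT ==
c | z | h
9 | p | 9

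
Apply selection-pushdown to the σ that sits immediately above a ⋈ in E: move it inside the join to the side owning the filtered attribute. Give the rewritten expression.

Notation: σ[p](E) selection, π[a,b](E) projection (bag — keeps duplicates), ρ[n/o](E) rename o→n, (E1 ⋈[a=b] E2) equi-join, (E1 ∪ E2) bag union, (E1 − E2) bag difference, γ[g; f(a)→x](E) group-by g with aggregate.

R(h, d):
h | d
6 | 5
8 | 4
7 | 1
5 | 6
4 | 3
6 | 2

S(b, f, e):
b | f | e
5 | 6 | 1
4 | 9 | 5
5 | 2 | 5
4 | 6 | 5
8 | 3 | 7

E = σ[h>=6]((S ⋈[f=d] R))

σ filters on h, owned by the right side.
E' = (S ⋈[f=d] σ[h>=6](R))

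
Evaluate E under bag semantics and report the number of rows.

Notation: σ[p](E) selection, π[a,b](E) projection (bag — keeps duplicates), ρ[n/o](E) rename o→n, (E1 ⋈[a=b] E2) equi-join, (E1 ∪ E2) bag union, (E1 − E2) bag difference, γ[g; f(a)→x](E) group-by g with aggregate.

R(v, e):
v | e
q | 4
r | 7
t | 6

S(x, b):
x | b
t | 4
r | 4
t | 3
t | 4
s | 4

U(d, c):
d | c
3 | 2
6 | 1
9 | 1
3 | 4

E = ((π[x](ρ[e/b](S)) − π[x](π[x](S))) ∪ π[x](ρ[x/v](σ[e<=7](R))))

Stepwise |·|:
  S → 5
  ρ[e/b](S) → 5
  π[x](ρ[e/b](S)) → 5
  S → 5
  π[x](S) → 5
  π[x](π[x](S)) → 5
  (π[x](ρ[e/b](S)) − π[x](π[x](S))) → 0
  R → 3
  σ[e<=7](R) → 3
  ρ[x/v](σ[e<=7](R)) → 3
  π[x](ρ[x/v](σ[e<=7](R))) → 3
  ((π[x](ρ[e/b](S)) − π[x](π[x](S))) ∪ π[x](ρ[x/v](σ[e<=7](R)))) → 3

|E| = 3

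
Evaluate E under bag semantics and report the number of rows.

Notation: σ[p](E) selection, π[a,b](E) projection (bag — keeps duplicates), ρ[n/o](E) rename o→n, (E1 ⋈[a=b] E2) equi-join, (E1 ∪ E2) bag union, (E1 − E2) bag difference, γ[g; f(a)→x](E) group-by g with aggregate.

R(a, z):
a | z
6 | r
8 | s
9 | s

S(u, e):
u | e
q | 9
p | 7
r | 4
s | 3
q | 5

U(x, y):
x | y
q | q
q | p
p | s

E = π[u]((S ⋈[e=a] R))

Row counts bottom-up:
  S → 5
  R → 3
  (S ⋈[e=a] R) → 1
  π[u]((S ⋈[e=a] R)) → 1

|E| = 1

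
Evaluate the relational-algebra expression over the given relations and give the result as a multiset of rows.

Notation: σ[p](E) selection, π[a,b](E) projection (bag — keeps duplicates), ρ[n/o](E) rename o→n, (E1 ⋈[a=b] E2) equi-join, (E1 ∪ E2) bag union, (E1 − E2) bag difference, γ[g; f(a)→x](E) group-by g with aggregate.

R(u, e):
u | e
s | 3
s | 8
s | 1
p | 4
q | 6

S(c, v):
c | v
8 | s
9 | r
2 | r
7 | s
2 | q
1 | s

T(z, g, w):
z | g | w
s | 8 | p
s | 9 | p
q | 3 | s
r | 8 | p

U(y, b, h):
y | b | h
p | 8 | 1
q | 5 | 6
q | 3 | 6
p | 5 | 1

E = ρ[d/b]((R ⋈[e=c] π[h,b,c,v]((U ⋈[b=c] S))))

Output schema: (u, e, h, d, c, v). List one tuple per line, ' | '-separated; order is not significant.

Stepwise |·|:
  R → 5
  U → 4
  S → 6
  (U ⋈[b=c] S) → 1
  π[h,b,c,v]((U ⋈[b=c] S)) → 1
  (R ⋈[e=c] π[h,b,c,v]((U ⋈[b=c] S))) → 1
  ρ[d/b]((R ⋈[e=c] π[h,b,c,v]((U ⋈[b=c] S)))) → 1

== RESULT ==
u | e | h | d | c | v
s | 8 | 1 | 8 | 8 | s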